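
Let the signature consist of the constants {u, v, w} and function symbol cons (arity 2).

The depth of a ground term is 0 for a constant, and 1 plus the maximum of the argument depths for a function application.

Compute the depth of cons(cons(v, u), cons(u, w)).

depth(cons(v, u)) = 1 + max(0, 0) = 1
depth(cons(u, w)) = 1 + max(0, 0) = 1
depth(cons(cons(v, u), cons(u, w))) = 1 + max(1, 1) = 2

2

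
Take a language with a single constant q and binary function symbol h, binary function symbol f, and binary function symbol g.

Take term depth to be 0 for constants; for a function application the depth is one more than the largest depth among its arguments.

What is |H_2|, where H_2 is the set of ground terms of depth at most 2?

49

Write N_k for the number of ground terms of depth ≤ k. A term of depth ≤ k is either a constant or a function symbol applied to arguments of depth ≤ k−1, so N_k = 1 + N_{k-1}^2 + N_{k-1}^2 + N_{k-1}^2.
N_0 = 1
N_1 = 1 + 1^2 + 1^2 + 1^2 = 4
N_2 = 1 + 4^2 + 4^2 + 4^2 = 49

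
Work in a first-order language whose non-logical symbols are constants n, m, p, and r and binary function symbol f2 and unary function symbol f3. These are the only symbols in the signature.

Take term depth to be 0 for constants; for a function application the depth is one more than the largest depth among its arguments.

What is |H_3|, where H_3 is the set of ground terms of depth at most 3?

Write N_k for the number of ground terms of depth ≤ k. A term of depth ≤ k is either a constant or a function symbol applied to arguments of depth ≤ k−1, so N_k = 4 + N_{k-1}^2 + N_{k-1}.
N_0 = 4
N_1 = 4 + 4^2 + 4 = 24
N_2 = 4 + 24^2 + 24 = 604
N_3 = 4 + 604^2 + 604 = 365424

365424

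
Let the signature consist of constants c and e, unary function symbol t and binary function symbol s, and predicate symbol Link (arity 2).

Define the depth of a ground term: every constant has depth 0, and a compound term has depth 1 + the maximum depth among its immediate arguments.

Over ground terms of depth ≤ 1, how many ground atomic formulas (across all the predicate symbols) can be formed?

First count ground terms of depth ≤ 1.
Let N_k = |{terms of depth ≤ k}|. Then N_0 = 2 and N_k = 2 + N_{k-1} + N_{k-1}^2 for k ≥ 1 (one summand per function symbol, arity giving the exponent).
N_0 = 2
N_1 = 2 + 2 + 2^2 = 8
Explicitly: c, e, t(c), t(e), s(c, c), s(c, e), s(e, c), s(e, e).
So |H| = 8.
For each predicate symbol, the number of ground atoms is |H| raised to its arity; summing:
  Link: 8^2 = 64
Total ground atoms: 64.

64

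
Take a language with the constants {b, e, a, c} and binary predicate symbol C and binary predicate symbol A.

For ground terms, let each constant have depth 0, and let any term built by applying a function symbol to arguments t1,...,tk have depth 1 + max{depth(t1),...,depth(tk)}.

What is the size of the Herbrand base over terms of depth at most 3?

32

First count ground terms of depth ≤ 3.
With no function symbols every ground term is a constant, so there are exactly 4 ground terms at every depth bound.
N_0 = 4
N_1 = 4
N_2 = 4
N_3 = 4
Explicitly: b, e, a, c.
So |H| = 4.
A ground atom is a predicate applied to a tuple of terms from H, so the count is the sum over predicates of |H|^arity:
  C: 4^2 = 16;  A: 4^2 = 16
Total ground atoms: 16 + 16 = 32.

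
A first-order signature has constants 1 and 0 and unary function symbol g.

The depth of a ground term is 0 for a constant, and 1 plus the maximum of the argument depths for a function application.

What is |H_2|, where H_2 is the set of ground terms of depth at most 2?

Let N_k count ground terms of depth at most k. Each non-constant term of depth ≤ k is some function symbol applied to depth-≤(k−1) arguments, giving N_k = 2 + N_{k-1}.
N_0 = 2
N_1 = 2 + 2 = 4
N_2 = 2 + 4 = 6
Explicitly: 1, 0, g(1), g(0), g(g(1)), g(g(0)).

6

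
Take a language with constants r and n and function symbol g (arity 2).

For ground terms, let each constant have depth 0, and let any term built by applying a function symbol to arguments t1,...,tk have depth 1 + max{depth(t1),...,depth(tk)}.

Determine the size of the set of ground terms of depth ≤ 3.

Write N_k for the number of ground terms of depth ≤ k. A term of depth ≤ k is either a constant or a function symbol applied to arguments of depth ≤ k−1, so N_k = 2 + N_{k-1}^2.
N_0 = 2
N_1 = 2 + 2^2 = 6
N_2 = 2 + 6^2 = 38
N_3 = 2 + 38^2 = 1446

1446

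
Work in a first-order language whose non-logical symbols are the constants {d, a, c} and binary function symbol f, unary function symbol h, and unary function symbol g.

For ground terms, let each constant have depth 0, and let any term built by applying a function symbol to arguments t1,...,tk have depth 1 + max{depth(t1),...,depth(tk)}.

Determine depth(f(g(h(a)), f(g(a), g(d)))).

3

depth(h(a)) = 1 + depth(a) = 1 + 0 = 1
depth(g(h(a))) = 1 + depth(h(a)) = 1 + 1 = 2
depth(g(a)) = 1 + depth(a) = 1 + 0 = 1
depth(g(d)) = 1 + depth(d) = 1 + 0 = 1
depth(f(g(a), g(d))) = 1 + max(1, 1) = 2
depth(f(g(h(a)), f(g(a), g(d)))) = 1 + max(2, 2) = 3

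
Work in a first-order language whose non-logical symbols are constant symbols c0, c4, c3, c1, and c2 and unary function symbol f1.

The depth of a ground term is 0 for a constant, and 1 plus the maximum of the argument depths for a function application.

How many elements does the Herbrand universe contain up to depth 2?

15

Let N_k = |{terms of depth ≤ k}|. Then N_0 = 5 and N_k = 5 + N_{k-1} for k ≥ 1 (one summand per function symbol, arity giving the exponent).
N_0 = 5
N_1 = 5 + 5 = 10
N_2 = 5 + 10 = 15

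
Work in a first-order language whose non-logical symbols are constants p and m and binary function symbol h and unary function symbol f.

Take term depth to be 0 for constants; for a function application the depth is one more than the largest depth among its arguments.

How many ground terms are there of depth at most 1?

8

Let N_k count ground terms of depth at most k. Each non-constant term of depth ≤ k is some function symbol applied to depth-≤(k−1) arguments, giving N_k = 2 + N_{k-1}^2 + N_{k-1}.
N_0 = 2
N_1 = 2 + 2^2 + 2 = 8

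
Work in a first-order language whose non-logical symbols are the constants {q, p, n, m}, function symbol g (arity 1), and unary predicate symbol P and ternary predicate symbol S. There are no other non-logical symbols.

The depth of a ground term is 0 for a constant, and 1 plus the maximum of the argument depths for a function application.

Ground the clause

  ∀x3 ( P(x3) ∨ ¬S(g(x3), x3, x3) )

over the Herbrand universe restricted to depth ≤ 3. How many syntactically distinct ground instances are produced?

16

Ground terms of depth ≤ 3:
  Let N_k = |{terms of depth ≤ k}|. Then N_0 = 4 and N_k = 4 + N_{k-1} for k ≥ 1 (one summand per function symbol, arity giving the exponent).
  N_0 = 4
  N_1 = 4 + 4 = 8
  N_2 = 4 + 8 = 12
  N_3 = 4 + 12 = 16
So there are 16 ground terms available for substitution.
The clause has 1 distinct variable (x3), which appears in the body. In the free term algebra distinct substitutions yield syntactically distinct ground instances.
Number of ground instances = 16.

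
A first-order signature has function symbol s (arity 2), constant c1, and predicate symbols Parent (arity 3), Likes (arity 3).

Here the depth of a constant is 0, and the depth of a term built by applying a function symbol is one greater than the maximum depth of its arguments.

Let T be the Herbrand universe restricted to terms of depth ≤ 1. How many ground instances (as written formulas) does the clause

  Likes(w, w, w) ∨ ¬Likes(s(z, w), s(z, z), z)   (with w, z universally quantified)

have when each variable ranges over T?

Ground terms of depth ≤ 1:
  If N_k denotes the number of depth-≤k ground terms, the 1 constant gives N_0 = 1, and each function symbol of arity r contributes N_{k-1}^r new terms at level k: N_k = 1 + N_{k-1}^2.
  N_0 = 1
  N_1 = 1 + 1^2 = 2
  Explicitly: c1, s(c1, c1).
So there are 2 ground terms available for substitution.
The body mentions every one of the 2 quantified variables; since ground terms form a free algebra, no two substitutions collapse to the same formula.
Number of ground instances = 2^2 = 4.

4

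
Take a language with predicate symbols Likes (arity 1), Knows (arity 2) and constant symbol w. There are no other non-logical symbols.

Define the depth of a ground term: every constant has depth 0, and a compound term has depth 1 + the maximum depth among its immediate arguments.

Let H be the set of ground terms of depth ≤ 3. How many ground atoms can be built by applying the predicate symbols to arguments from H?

First count ground terms of depth ≤ 3.
With no function symbols every ground term is a constant, so there is exactly 1 ground term at every depth bound.
N_0 = 1
N_1 = 1
N_2 = 1
N_3 = 1
So |H| = 1.
For each predicate symbol, the number of ground atoms is |H| raised to its arity; summing:
  Likes: 1;  Knows: 1^2 = 1
Total ground atoms: 1 + 1 = 2.

2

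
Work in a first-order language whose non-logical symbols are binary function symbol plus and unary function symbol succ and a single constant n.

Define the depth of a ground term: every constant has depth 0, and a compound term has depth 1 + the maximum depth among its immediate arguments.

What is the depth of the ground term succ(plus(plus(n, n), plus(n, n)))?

3

depth(plus(n, n)) = 1 + max(0, 0) = 1
depth(plus(plus(n, n), plus(n, n))) = 1 + max(1, 1) = 2
depth(succ(plus(plus(n, n), plus(n, n)))) = 1 + depth(plus(plus(n, n), plus(n, n))) = 1 + 2 = 3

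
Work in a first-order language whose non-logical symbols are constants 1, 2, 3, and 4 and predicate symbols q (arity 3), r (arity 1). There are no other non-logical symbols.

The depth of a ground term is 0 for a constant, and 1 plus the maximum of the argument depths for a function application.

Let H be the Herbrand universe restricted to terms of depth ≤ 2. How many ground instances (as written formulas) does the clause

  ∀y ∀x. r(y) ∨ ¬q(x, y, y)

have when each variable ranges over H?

Ground terms of depth ≤ 2:
  With no function symbols every ground term is a constant, so there are exactly 4 ground terms at every depth bound.
  N_0 = 4
  N_1 = 4
  N_2 = 4
So there are 4 ground terms available for substitution.
Each of y, x ranges independently over the available ground terms, and distinct assignments produce distinct instances.
Number of ground instances = 4^2 = 16.

16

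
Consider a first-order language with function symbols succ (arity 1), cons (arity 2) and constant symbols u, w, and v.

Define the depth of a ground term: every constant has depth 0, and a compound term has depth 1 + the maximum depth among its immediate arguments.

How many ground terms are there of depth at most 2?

Let N_k count ground terms of depth at most k. Each non-constant term of depth ≤ k is some function symbol applied to depth-≤(k−1) arguments, giving N_k = 3 + N_{k-1} + N_{k-1}^2.
N_0 = 3
N_1 = 3 + 3 + 3^2 = 15
N_2 = 3 + 15 + 15^2 = 243

243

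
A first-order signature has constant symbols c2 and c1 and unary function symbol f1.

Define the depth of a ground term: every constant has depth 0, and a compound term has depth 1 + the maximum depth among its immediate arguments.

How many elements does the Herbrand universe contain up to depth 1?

4

Let N_k count ground terms of depth at most k. Each non-constant term of depth ≤ k is some function symbol applied to depth-≤(k−1) arguments, giving N_k = 2 + N_{k-1}.
N_0 = 2
N_1 = 2 + 2 = 4
Explicitly: c2, c1, f1(c2), f1(c1).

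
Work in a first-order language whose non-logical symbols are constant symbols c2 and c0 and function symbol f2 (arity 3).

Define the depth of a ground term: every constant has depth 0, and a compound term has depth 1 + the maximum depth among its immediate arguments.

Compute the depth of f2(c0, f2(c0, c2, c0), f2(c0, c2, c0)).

depth(f2(c0, c2, c0)) = 1 + max(0, 0, 0) = 1
depth(f2(c0, f2(c0, c2, c0), f2(c0, c2, c0))) = 1 + max(0, 1, 1) = 2

2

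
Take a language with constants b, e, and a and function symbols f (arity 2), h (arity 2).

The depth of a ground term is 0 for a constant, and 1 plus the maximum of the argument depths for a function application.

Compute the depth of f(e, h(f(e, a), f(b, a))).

depth(f(e, a)) = 1 + max(0, 0) = 1
depth(f(b, a)) = 1 + max(0, 0) = 1
depth(h(f(e, a), f(b, a))) = 1 + max(1, 1) = 2
depth(f(e, h(f(e, a), f(b, a)))) = 1 + max(0, 2) = 3

3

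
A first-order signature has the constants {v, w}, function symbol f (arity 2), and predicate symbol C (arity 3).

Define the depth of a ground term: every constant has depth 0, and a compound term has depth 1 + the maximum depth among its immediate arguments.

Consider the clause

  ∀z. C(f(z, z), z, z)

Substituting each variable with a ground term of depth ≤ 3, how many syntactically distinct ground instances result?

1446

Ground terms of depth ≤ 3:
  If N_k denotes the number of depth-≤k ground terms, the 2 constants give N_0 = 2, and each function symbol of arity r contributes N_{k-1}^r new terms at level k: N_k = 2 + N_{k-1}^2.
  N_0 = 2
  N_1 = 2 + 2^2 = 6
  N_2 = 2 + 6^2 = 38
  N_3 = 2 + 38^2 = 1446
So there are 1446 ground terms available for substitution.
The variable z ranges independently over the available ground terms, and distinct assignments produce distinct instances.
Number of ground instances = 1446.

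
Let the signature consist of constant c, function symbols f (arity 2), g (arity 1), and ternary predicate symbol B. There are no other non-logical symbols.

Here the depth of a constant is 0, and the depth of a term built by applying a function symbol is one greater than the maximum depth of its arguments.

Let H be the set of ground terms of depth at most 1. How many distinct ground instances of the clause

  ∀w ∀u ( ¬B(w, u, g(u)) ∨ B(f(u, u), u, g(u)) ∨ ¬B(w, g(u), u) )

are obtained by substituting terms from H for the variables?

9

Ground terms of depth ≤ 1:
  Let N_k count ground terms of depth at most k. Each non-constant term of depth ≤ k is some function symbol applied to depth-≤(k−1) arguments, giving N_k = 1 + N_{k-1}^2 + N_{k-1}.
  N_0 = 1
  N_1 = 1 + 1^2 + 1 = 3
So there are 3 ground terms available for substitution.
The body mentions every one of the 2 quantified variables; since ground terms form a free algebra, no two substitutions collapse to the same formula.
Number of ground instances = 3^2 = 9.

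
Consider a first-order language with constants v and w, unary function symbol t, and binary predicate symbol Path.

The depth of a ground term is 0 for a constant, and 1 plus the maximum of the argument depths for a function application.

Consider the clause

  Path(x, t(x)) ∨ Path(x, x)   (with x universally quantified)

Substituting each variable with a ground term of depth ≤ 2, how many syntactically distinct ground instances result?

6

Ground terms of depth ≤ 2:
  Write N_k for the number of ground terms of depth ≤ k. A term of depth ≤ k is either a constant or a function symbol applied to arguments of depth ≤ k−1, so N_k = 2 + N_{k-1}.
  N_0 = 2
  N_1 = 2 + 2 = 4
  N_2 = 2 + 4 = 6
So there are 6 ground terms available for substitution.
There is 1 variable to instantiate (x),  occurring in at least one literal, so different choices give different ground instances.
Number of ground instances = 6.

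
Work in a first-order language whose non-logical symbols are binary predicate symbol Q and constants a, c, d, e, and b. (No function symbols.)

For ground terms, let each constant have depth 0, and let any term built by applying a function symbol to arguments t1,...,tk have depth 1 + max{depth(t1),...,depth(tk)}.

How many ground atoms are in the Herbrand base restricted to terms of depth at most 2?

25

First count ground terms of depth ≤ 2.
With no function symbols every ground term is a constant, so there are exactly 5 ground terms at every depth bound.
N_0 = 5
N_1 = 5
N_2 = 5
Explicitly: a, c, d, e, b.
So |H| = 5.
Ground atoms are formed by filling each argument slot of a predicate with a term from H, so an r-ary predicate gives |H|^r atoms:
  Q: 5^2 = 25
Total ground atoms: 25.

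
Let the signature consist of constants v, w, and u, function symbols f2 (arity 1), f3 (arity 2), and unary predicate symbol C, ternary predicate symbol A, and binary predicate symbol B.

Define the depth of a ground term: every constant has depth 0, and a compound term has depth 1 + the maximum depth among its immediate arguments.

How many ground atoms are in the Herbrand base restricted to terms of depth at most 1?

First count ground terms of depth ≤ 1.
Let N_k = |{terms of depth ≤ k}|. Then N_0 = 3 and N_k = 3 + N_{k-1} + N_{k-1}^2 for k ≥ 1 (one summand per function symbol, arity giving the exponent).
N_0 = 3
N_1 = 3 + 3 + 3^2 = 15
So |H| = 15.
Ground atoms are formed by filling each argument slot of a predicate with a term from H, so an r-ary predicate gives |H|^r atoms:
  C: 15;  A: 15^3 = 3375;  B: 15^2 = 225
Total ground atoms: 15 + 3375 + 225 = 3615.

3615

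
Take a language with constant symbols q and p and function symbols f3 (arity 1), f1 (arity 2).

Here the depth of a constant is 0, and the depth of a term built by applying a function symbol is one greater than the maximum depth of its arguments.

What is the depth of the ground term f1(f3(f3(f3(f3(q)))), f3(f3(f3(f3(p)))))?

5

depth(f3(q)) = 1 + depth(q) = 1 + 0 = 1
depth(f3(f3(q))) = 1 + depth(f3(q)) = 1 + 1 = 2
depth(f3(f3(f3(q)))) = 1 + depth(f3(f3(q))) = 1 + 2 = 3
depth(f3(f3(f3(f3(q))))) = 1 + depth(f3(f3(f3(q)))) = 1 + 3 = 4
depth(f3(p)) = 1 + depth(p) = 1 + 0 = 1
depth(f3(f3(p))) = 1 + depth(f3(p)) = 1 + 1 = 2
depth(f3(f3(f3(p)))) = 1 + depth(f3(f3(p))) = 1 + 2 = 3
depth(f3(f3(f3(f3(p))))) = 1 + depth(f3(f3(f3(p)))) = 1 + 3 = 4
depth(f1(f3(f3(f3(f3(q)))), f3(f3(f3(f3(p)))))) = 1 + max(4, 4) = 5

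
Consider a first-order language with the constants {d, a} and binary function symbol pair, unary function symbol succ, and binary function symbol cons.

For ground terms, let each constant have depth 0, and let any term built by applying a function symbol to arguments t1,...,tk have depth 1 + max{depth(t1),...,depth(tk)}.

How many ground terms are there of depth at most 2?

302

If N_k denotes the number of depth-≤k ground terms, the 2 constants give N_0 = 2, and each function symbol of arity r contributes N_{k-1}^r new terms at level k: N_k = 2 + N_{k-1}^2 + N_{k-1} + N_{k-1}^2.
N_0 = 2
N_1 = 2 + 2^2 + 2 + 2^2 = 12
N_2 = 2 + 12^2 + 12 + 12^2 = 302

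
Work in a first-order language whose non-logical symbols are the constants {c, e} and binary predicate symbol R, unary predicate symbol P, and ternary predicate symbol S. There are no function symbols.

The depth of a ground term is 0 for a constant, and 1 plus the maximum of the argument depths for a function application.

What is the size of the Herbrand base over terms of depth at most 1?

14

First count ground terms of depth ≤ 1.
With no function symbols every ground term is a constant, so there are exactly 2 ground terms at every depth bound.
N_0 = 2
N_1 = 2
Explicitly: c, e.
So |H| = 2.
Ground atoms are formed by filling each argument slot of a predicate with a term from H, so an r-ary predicate gives |H|^r atoms:
  R: 2^2 = 4;  P: 2;  S: 2^3 = 8
Total ground atoms: 4 + 2 + 8 = 14.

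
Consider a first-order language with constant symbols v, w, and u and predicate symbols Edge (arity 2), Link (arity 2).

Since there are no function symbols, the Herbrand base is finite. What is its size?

With no function symbols, the Herbrand universe is just the 3 constants.
Ground atoms per predicate: Edge: 3^2 = 9, Link: 3^2 = 9.
Herbrand base size = 9 + 9 = 18.

18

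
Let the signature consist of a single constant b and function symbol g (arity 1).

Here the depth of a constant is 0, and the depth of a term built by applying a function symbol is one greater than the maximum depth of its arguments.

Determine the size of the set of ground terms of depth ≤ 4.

If N_k denotes the number of depth-≤k ground terms, the 1 constant gives N_0 = 1, and each function symbol of arity r contributes N_{k-1}^r new terms at level k: N_k = 1 + N_{k-1}.
N_0 = 1
N_1 = 1 + 1 = 2
N_2 = 1 + 2 = 3
N_3 = 1 + 3 = 4
N_4 = 1 + 4 = 5

5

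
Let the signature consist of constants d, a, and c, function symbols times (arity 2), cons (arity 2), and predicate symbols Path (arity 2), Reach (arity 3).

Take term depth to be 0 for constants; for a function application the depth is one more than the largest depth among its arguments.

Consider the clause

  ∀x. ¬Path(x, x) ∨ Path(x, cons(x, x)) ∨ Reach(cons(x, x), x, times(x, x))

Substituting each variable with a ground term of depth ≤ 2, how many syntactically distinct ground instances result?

Ground terms of depth ≤ 2:
  Let N_k count ground terms of depth at most k. Each non-constant term of depth ≤ k is some function symbol applied to depth-≤(k−1) arguments, giving N_k = 3 + N_{k-1}^2 + N_{k-1}^2.
  N_0 = 3
  N_1 = 3 + 3^2 + 3^2 = 21
  N_2 = 3 + 21^2 + 21^2 = 885
So there are 885 ground terms available for substitution.
The variable x ranges independently over the available ground terms, and distinct assignments produce distinct instances.
Number of ground instances = 885.

885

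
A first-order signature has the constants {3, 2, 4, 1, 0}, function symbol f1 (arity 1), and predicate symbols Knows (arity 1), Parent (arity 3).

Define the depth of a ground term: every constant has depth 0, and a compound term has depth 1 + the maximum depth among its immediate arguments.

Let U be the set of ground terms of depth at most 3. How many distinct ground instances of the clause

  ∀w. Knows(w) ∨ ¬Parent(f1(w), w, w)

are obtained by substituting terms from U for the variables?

20

Ground terms of depth ≤ 3:
  Let N_k count ground terms of depth at most k. Each non-constant term of depth ≤ k is some function symbol applied to depth-≤(k−1) arguments, giving N_k = 5 + N_{k-1}.
  N_0 = 5
  N_1 = 5 + 5 = 10
  N_2 = 5 + 10 = 15
  N_3 = 5 + 15 = 20
So there are 20 ground terms available for substitution.
The clause has 1 distinct variable (w), which appears in the body. In the free term algebra distinct substitutions yield syntactically distinct ground instances.
Number of ground instances = 20.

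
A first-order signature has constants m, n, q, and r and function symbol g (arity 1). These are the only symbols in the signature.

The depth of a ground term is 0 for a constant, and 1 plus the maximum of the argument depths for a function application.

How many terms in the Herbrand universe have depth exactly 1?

Count level by level. With function symbols g/1, the terms of depth ≤ k are the 4 constants together with each function applied to depth-≤(k−1) tuples, so N_k = 4 + N_{k-1}.
N_0 = 4
N_1 = 4 + 4 = 8
Terms of depth exactly 1: N_1 − N_0 = 8 − 4 = 4.

4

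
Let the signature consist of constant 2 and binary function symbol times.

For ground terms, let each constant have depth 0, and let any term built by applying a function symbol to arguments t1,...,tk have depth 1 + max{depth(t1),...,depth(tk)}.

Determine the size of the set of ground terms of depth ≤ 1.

Write N_k for the number of ground terms of depth ≤ k. A term of depth ≤ k is either a constant or a function symbol applied to arguments of depth ≤ k−1, so N_k = 1 + N_{k-1}^2.
N_0 = 1
N_1 = 1 + 1^2 = 2

2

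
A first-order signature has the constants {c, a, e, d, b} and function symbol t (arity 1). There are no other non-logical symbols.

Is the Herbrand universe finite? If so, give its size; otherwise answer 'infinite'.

infinite

The signature has at least one function symbol (t, arity 1) and at least one constant (c).
Iterating t gives infinitely many distinct ground terms: c, t(c), t(t(c)), ...
So the Herbrand universe is infinite.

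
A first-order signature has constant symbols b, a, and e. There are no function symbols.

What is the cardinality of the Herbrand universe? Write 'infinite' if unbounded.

3

There are no function symbols, so every ground term is one of the 3 constants.
The Herbrand universe is {b, a, e}, which is finite with 3 elements.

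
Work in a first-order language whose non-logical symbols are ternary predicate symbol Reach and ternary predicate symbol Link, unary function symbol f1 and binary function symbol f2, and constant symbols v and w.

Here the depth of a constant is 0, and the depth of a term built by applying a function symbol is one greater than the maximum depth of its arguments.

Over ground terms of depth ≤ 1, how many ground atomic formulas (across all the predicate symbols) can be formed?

First count ground terms of depth ≤ 1.
Write N_k for the number of ground terms of depth ≤ k. A term of depth ≤ k is either a constant or a function symbol applied to arguments of depth ≤ k−1, so N_k = 2 + N_{k-1} + N_{k-1}^2.
N_0 = 2
N_1 = 2 + 2 + 2^2 = 8
Explicitly: v, w, f1(v), f1(w), f2(v, v), f2(v, w), f2(w, v), f2(w, w).
So |H| = 8.
For each predicate symbol, the number of ground atoms is |H| raised to its arity; summing:
  Reach: 8^3 = 512;  Link: 8^3 = 512
Total ground atoms: 512 + 512 = 1024.

1024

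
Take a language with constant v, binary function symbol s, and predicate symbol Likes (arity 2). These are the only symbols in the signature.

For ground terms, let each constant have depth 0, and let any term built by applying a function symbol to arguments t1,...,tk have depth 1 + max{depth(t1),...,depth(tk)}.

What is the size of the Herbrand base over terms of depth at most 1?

First count ground terms of depth ≤ 1.
Count level by level. With function symbols s/2, the terms of depth ≤ k are the 1 constant together with each function applied to depth-≤(k−1) tuples, so N_k = 1 + N_{k-1}^2.
N_0 = 1
N_1 = 1 + 1^2 = 2
So |H| = 2.
Ground atoms are formed by filling each argument slot of a predicate with a term from H, so an r-ary predicate gives |H|^r atoms:
  Likes: 2^2 = 4
Total ground atoms: 4.

4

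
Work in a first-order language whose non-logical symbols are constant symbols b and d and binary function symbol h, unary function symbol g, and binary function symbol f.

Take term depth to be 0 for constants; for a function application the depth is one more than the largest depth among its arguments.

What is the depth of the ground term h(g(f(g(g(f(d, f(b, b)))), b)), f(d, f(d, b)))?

depth(f(b, b)) = 1 + max(0, 0) = 1
depth(f(d, f(b, b))) = 1 + max(0, 1) = 2
depth(g(f(d, f(b, b)))) = 1 + depth(f(d, f(b, b))) = 1 + 2 = 3
depth(g(g(f(d, f(b, b))))) = 1 + depth(g(f(d, f(b, b)))) = 1 + 3 = 4
depth(f(g(g(f(d, f(b, b)))), b)) = 1 + max(4, 0) = 5
depth(g(f(g(g(f(d, f(b, b)))), b))) = 1 + depth(f(g(g(f(d, f(b, b)))), b)) = 1 + 5 = 6
depth(f(d, b)) = 1 + max(0, 0) = 1
depth(f(d, f(d, b))) = 1 + max(0, 1) = 2
depth(h(g(f(g(g(f(d, f(b, b)))), b)), f(d, f(d, b)))) = 1 + max(6, 2) = 7

7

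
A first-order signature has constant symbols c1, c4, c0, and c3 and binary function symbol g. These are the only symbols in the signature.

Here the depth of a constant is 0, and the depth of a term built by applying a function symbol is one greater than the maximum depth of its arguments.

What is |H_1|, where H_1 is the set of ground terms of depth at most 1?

20

Count level by level. With function symbols g/2, the terms of depth ≤ k are the 4 constants together with each function applied to depth-≤(k−1) tuples, so N_k = 4 + N_{k-1}^2.
N_0 = 4
N_1 = 4 + 4^2 = 20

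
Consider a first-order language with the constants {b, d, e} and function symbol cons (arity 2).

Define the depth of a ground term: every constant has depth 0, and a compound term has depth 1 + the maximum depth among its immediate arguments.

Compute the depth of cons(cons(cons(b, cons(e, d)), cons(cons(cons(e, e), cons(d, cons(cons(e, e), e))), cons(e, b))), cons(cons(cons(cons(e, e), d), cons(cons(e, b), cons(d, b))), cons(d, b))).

7

depth(cons(e, d)) = 1 + max(0, 0) = 1
depth(cons(b, cons(e, d))) = 1 + max(0, 1) = 2
depth(cons(e, e)) = 1 + max(0, 0) = 1
depth(cons(cons(e, e), e)) = 1 + max(1, 0) = 2
depth(cons(d, cons(cons(e, e), e))) = 1 + max(0, 2) = 3
depth(cons(cons(e, e), cons(d, cons(cons(e, e), e)))) = 1 + max(1, 3) = 4
depth(cons(e, b)) = 1 + max(0, 0) = 1
depth(cons(cons(cons(e, e), cons(d, cons(cons(e, e), e))), cons(e, b))) = 1 + max(4, 1) = 5
depth(cons(cons(b, cons(e, d)), cons(cons(cons(e, e), cons(d, cons(cons(e, e), e))), cons(e, b)))) = 1 + max(2, 5) = 6
depth(cons(cons(e, e), d)) = 1 + max(1, 0) = 2
depth(cons(d, b)) = 1 + max(0, 0) = 1
depth(cons(cons(e, b), cons(d, b))) = 1 + max(1, 1) = 2
depth(cons(cons(cons(e, e), d), cons(cons(e, b), cons(d, b)))) = 1 + max(2, 2) = 3
depth(cons(cons(cons(cons(e, e), d), cons(cons(e, b), cons(d, b))), cons(d, b))) = 1 + max(3, 1) = 4
depth(cons(cons(cons(b, cons(e, d)), cons(cons(cons(e, e), cons(d, cons(cons(e, e), e))), cons(e, b))), cons(cons(cons(cons(e, e), d), cons(cons(e, b), cons(d, b))), cons(d, b)))) = 1 + max(6, 4) = 7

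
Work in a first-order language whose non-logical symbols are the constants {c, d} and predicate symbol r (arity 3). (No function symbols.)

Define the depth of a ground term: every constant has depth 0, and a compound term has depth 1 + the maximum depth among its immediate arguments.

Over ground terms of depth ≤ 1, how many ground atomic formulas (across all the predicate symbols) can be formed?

8

First count ground terms of depth ≤ 1.
With no function symbols every ground term is a constant, so there are exactly 2 ground terms at every depth bound.
N_0 = 2
N_1 = 2
So |H| = 2.
A ground atom is a predicate applied to a tuple of terms from H, so the count is the sum over predicates of |H|^arity:
  r: 2^3 = 8
Total ground atoms: 8.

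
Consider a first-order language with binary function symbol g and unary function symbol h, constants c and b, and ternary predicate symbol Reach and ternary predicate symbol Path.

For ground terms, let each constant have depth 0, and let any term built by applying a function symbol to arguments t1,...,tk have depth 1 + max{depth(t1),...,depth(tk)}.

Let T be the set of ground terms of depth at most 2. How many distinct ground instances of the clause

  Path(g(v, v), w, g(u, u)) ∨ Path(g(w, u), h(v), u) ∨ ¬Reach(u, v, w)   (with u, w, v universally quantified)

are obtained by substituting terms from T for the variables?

Ground terms of depth ≤ 2:
  Let N_k count ground terms of depth at most k. Each non-constant term of depth ≤ k is some function symbol applied to depth-≤(k−1) arguments, giving N_k = 2 + N_{k-1}^2 + N_{k-1}.
  N_0 = 2
  N_1 = 2 + 2^2 + 2 = 8
  N_2 = 2 + 8^2 + 8 = 74
So there are 74 ground terms available for substitution.
The clause has 3 distinct variables (u, w, v), each appearing in the body. In the free term algebra distinct substitutions yield syntactically distinct ground instances.
Number of ground instances = 74^3 = 405224.

405224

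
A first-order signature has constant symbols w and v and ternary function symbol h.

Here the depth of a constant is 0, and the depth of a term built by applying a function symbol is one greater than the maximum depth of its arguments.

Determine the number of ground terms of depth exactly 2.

Write N_k for the number of ground terms of depth ≤ k. A term of depth ≤ k is either a constant or a function symbol applied to arguments of depth ≤ k−1, so N_k = 2 + N_{k-1}^3.
N_0 = 2
N_1 = 2 + 2^3 = 10
N_2 = 2 + 10^3 = 1002
Terms of depth exactly 2: N_2 − N_1 = 1002 − 10 = 992.

992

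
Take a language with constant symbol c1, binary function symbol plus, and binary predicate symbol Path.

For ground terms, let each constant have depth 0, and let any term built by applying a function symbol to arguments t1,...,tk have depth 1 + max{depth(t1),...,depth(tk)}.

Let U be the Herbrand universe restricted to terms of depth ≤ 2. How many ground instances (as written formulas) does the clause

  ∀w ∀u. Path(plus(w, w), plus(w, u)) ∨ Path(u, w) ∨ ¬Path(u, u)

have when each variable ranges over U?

25

Ground terms of depth ≤ 2:
  If N_k denotes the number of depth-≤k ground terms, the 1 constant gives N_0 = 1, and each function symbol of arity r contributes N_{k-1}^r new terms at level k: N_k = 1 + N_{k-1}^2.
  N_0 = 1
  N_1 = 1 + 1^2 = 2
  N_2 = 1 + 2^2 = 5
So there are 5 ground terms available for substitution.
Each of w, u ranges independently over the available ground terms, and distinct assignments produce distinct instances.
Number of ground instances = 5^2 = 25.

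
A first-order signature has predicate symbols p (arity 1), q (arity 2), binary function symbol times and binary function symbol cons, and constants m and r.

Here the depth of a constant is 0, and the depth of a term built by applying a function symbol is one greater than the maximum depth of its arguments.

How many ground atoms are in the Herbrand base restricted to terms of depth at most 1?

110

First count ground terms of depth ≤ 1.
If N_k denotes the number of depth-≤k ground terms, the 2 constants give N_0 = 2, and each function symbol of arity r contributes N_{k-1}^r new terms at level k: N_k = 2 + N_{k-1}^2 + N_{k-1}^2.
N_0 = 2
N_1 = 2 + 2^2 + 2^2 = 10
So |H| = 10.
A ground atom is a predicate applied to a tuple of terms from H, so the count is the sum over predicates of |H|^arity:
  p: 10;  q: 10^2 = 100
Total ground atoms: 10 + 100 = 110.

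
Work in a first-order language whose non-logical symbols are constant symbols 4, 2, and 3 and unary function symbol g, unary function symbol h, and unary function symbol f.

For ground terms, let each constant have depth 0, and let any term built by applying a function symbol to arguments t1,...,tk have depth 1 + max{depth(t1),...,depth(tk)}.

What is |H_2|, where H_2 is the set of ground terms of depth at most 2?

39

Let N_k = |{terms of depth ≤ k}|. Then N_0 = 3 and N_k = 3 + N_{k-1} + N_{k-1} + N_{k-1} for k ≥ 1 (one summand per function symbol, arity giving the exponent).
N_0 = 3
N_1 = 3 + 3 + 3 + 3 = 12
N_2 = 3 + 12 + 12 + 12 = 39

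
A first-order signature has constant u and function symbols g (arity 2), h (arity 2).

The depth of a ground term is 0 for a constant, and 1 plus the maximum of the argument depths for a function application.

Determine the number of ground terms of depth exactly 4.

Let N_k count ground terms of depth at most k. Each non-constant term of depth ≤ k is some function symbol applied to depth-≤(k−1) arguments, giving N_k = 1 + N_{k-1}^2 + N_{k-1}^2.
N_0 = 1
N_1 = 1 + 1^2 + 1^2 = 3
N_2 = 1 + 3^2 + 3^2 = 19
N_3 = 1 + 19^2 + 19^2 = 723
N_4 = 1 + 723^2 + 723^2 = 1045459
Terms of depth exactly 4: N_4 − N_3 = 1045459 − 723 = 1044736.

1044736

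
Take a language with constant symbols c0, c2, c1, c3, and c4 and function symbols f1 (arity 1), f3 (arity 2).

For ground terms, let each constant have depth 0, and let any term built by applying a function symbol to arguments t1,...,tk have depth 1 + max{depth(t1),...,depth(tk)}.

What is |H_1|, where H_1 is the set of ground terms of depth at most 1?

Count level by level. With function symbols f1/1, f3/2, the terms of depth ≤ k are the 5 constants together with each function applied to depth-≤(k−1) tuples, so N_k = 5 + N_{k-1} + N_{k-1}^2.
N_0 = 5
N_1 = 5 + 5 + 5^2 = 35

35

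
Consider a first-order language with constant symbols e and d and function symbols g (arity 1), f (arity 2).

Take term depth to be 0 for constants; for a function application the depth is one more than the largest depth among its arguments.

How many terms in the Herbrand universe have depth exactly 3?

Write N_k for the number of ground terms of depth ≤ k. A term of depth ≤ k is either a constant or a function symbol applied to arguments of depth ≤ k−1, so N_k = 2 + N_{k-1} + N_{k-1}^2.
N_0 = 2
N_1 = 2 + 2 + 2^2 = 8
N_2 = 2 + 8 + 8^2 = 74
N_3 = 2 + 74 + 74^2 = 5552
Terms of depth exactly 3: N_3 − N_2 = 5552 − 74 = 5478.

5478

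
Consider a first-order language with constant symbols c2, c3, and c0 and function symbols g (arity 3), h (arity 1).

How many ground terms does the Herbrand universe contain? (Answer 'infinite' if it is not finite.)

infinite

The signature has at least one function symbol (g, arity 3) and at least one constant (c2).
Iterating g gives infinitely many distinct ground terms: c2, g(c2, c2, c2), g(g(c2, c2, c2), g(c2, c2, c2), g(c2, c2, c2)), ...
So the Herbrand universe is infinite.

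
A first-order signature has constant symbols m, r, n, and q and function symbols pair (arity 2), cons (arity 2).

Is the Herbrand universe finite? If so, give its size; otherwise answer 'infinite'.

The signature has at least one function symbol (pair, arity 2) and at least one constant (m).
Iterating pair gives infinitely many distinct ground terms: m, pair(m, m), pair(pair(m, m), pair(m, m)), ...
So the Herbrand universe is infinite.

infinite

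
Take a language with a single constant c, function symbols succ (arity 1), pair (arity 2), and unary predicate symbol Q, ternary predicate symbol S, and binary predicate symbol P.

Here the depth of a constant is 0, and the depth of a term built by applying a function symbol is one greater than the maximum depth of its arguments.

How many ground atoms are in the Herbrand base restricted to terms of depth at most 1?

39

First count ground terms of depth ≤ 1.
If N_k denotes the number of depth-≤k ground terms, the 1 constant gives N_0 = 1, and each function symbol of arity r contributes N_{k-1}^r new terms at level k: N_k = 1 + N_{k-1} + N_{k-1}^2.
N_0 = 1
N_1 = 1 + 1 + 1^2 = 3
So |H| = 3.
For each predicate symbol, the number of ground atoms is |H| raised to its arity; summing:
  Q: 3;  S: 3^3 = 27;  P: 3^2 = 9
Total ground atoms: 3 + 27 + 9 = 39.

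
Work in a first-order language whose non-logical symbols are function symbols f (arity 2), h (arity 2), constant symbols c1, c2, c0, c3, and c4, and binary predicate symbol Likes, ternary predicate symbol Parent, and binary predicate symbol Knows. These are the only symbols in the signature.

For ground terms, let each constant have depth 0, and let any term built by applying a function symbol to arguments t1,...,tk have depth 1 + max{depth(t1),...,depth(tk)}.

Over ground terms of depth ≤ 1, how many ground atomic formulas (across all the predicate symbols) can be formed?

172425

First count ground terms of depth ≤ 1.
Count level by level. With function symbols f/2, h/2, the terms of depth ≤ k are the 5 constants together with each function applied to depth-≤(k−1) tuples, so N_k = 5 + N_{k-1}^2 + N_{k-1}^2.
N_0 = 5
N_1 = 5 + 5^2 + 5^2 = 55
So |H| = 55.
Ground atoms are formed by filling each argument slot of a predicate with a term from H, so an r-ary predicate gives |H|^r atoms:
  Likes: 55^2 = 3025;  Parent: 55^3 = 166375;  Knows: 55^2 = 3025
Total ground atoms: 3025 + 166375 + 3025 = 172425.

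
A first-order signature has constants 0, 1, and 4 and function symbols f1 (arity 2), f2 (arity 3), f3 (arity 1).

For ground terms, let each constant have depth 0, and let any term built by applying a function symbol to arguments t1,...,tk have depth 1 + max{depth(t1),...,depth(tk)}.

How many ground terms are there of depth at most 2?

75897

Count level by level. With function symbols f1/2, f2/3, f3/1, the terms of depth ≤ k are the 3 constants together with each function applied to depth-≤(k−1) tuples, so N_k = 3 + N_{k-1}^2 + N_{k-1}^3 + N_{k-1}.
N_0 = 3
N_1 = 3 + 3^2 + 3^3 + 3 = 42
N_2 = 3 + 42^2 + 42^3 + 42 = 75897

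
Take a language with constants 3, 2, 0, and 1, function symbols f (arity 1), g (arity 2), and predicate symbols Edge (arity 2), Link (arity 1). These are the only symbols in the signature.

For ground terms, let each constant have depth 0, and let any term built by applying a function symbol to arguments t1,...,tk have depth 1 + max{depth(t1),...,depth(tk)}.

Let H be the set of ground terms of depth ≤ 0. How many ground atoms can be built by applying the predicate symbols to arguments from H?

First count ground terms of depth ≤ 0.
Let N_k = |{terms of depth ≤ k}|. Then N_0 = 4 and N_k = 4 + N_{k-1} + N_{k-1}^2 for k ≥ 1 (one summand per function symbol, arity giving the exponent).
N_0 = 4
So |H| = 4.
Ground atoms are formed by filling each argument slot of a predicate with a term from H, so an r-ary predicate gives |H|^r atoms:
  Edge: 4^2 = 16;  Link: 4
Total ground atoms: 16 + 4 = 20.

20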